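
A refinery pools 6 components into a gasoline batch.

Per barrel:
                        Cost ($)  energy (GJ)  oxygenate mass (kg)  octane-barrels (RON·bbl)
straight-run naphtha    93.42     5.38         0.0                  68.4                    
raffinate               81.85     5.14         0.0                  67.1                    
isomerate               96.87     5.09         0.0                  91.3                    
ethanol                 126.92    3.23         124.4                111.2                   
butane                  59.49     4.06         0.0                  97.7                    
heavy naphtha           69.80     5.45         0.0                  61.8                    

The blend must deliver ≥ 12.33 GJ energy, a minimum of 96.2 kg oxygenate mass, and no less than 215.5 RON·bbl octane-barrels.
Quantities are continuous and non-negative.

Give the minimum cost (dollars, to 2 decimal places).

$226.69

Set it up as a linear program. Let x1 = barrels of straight-run naphtha, x2 = barrels of raffinate, x3 = barrels of isomerate, x4 = barrels of ethanol, x5 = barrels of butane, x6 = barrels of heavy naphtha.
Minimize 93.42x1 + 81.85x2 + 96.87x3 + 126.92x4 + 59.49x5 + 69.8x6 with:
  5.38x1 + 5.14x2 + 5.09x3 + 3.23x4 + 4.06x5 + 5.45x6 ≥ 12.33   (energy)
  124.4x4 ≥ 96.2   (oxygenate mass)
  68.4x1 + 67.1x2 + 91.3x3 + 111.2x4 + 97.7x5 + 61.8x6 ≥ 215.5   (octane-barrels)
  x1, x2, x3, x4, x5, x6 ≥ 0.
The cheapest feasible vertex uses only ethanol, butane, heavy naphtha; straight-run naphtha, raffinate, isomerate are not used. Binding constraints: energy, oxygenate mass, octane-barrels.
That vertex is x4 = 0.77331, x5 = 0.34873, x6 = 1.5443.
Hence cost = 126.92·0.77331 + 59.49·0.34873 + 69.8·1.5443 = $226.6866.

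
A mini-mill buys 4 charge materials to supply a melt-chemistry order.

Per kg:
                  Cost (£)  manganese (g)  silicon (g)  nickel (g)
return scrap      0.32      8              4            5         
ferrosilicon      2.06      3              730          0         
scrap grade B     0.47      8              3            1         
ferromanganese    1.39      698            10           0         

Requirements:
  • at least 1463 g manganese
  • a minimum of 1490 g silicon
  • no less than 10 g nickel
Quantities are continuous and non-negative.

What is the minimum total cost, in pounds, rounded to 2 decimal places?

Treat it as an LP. Let x1 = kg of return scrap, x2 = kg of ferrosilicon, x3 = kg of scrap grade B, x4 = kg of ferromanganese.
Minimise 0.32x1 + 2.06x2 + 0.47x3 + 1.39x4 s.t.:
  8x1 + 3x2 + 8x3 + 698x4 ≥ 1463   (manganese)
  4x1 + 730x2 + 3x3 + 10x4 ≥ 1490   (silicon)
  5x1 + 1x3 ≥ 10   (nickel)
  x1, x2, x3, x4 ≥ 0.
The cheapest feasible vertex uses only return scrap, ferrosilicon, ferromanganese; scrap grade B is not used. Binding constraints: manganese, silicon, nickel.
That vertex is x1 = 2, x2 = 2.002, x4 = 2.064.
Objective = 0.32·2 + 2.06·2.002 + 1.39·2.064 = 7.6331.

£7.63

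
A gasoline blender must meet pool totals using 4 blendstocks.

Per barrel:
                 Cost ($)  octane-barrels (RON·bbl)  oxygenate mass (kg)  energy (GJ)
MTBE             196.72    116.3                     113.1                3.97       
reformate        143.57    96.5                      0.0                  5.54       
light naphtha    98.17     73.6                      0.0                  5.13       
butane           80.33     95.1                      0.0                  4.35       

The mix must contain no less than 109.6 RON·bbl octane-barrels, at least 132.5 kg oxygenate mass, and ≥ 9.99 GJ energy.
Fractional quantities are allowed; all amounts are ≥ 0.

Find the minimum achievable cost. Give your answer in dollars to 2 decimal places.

Let x1 = barrels of MTBE, x2 = barrels of reformate, x3 = barrels of light naphtha, x4 = barrels of butane.
Minimise 196.72x1 + 143.57x2 + 98.17x3 + 80.33x4 with:
  116.3x1 + 96.5x2 + 73.6x3 + 95.1x4 ≥ 109.6   (octane-barrels)
  113.1x1 ≥ 132.5   (oxygenate mass)
  3.97x1 + 5.54x2 + 5.13x3 + 4.35x4 ≥ 9.99   (energy)
  x1, x2, x3, x4 ≥ 0.
The cheapest feasible vertex uses only MTBE, butane; reformate, light naphtha are not used. There the oxygenate mass and energy constraints are tight.
That vertex is x1 = 1.17153, x4 = 1.22736.
Hence cost = 196.72·1.17153 + 80.33·1.22736 = $329.0572.

$329.06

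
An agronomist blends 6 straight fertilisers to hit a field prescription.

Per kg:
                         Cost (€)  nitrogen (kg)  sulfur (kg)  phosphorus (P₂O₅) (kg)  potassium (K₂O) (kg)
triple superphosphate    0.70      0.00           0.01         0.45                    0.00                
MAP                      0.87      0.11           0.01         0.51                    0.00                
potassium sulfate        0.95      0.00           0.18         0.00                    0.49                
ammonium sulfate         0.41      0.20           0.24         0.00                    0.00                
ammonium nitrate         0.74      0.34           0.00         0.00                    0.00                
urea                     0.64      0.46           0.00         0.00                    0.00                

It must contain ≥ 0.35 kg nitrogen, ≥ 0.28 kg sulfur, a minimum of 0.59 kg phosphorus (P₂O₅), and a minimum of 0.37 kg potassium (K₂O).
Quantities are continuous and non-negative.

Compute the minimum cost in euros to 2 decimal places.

Let x1 = kg of triple superphosphate, x2 = kg of MAP, x3 = kg of potassium sulfate, x4 = kg of ammonium sulfate, x5 = kg of ammonium nitrate, x6 = kg of urea.
Minimise 0.7x1 + 0.87x2 + 0.95x3 + 0.41x4 + 0.74x5 + 0.64x6 subject to:
  0.11x2 + 0.2x4 + 0.34x5 + 0.46x6 ≥ 0.35   (nitrogen)
  0.01x1 + 0.01x2 + 0.18x3 + 0.24x4 ≥ 0.28   (sulfur)
  0.45x1 + 0.51x2 ≥ 0.59   (phosphorus (P₂O₅))
  0.49x3 ≥ 0.37   (potassium (K₂O))
  x1, x2, x3, x4, x5, x6 ≥ 0.
The cheapest feasible vertex uses only MAP, potassium sulfate, ammonium sulfate, urea; triple superphosphate, ammonium nitrate are not used. Binding constraints: nitrogen, sulfur, phosphorus (P₂O₅), potassium (K₂O).
That vertex is x2 = 1.157, x3 = 0.7551, x4 = 0.5521, x6 = 0.2442.
Total cost: 0.87·1.157 + 0.95·0.7551 + 0.41·0.5521 + 0.64·0.2442 = 2.1066.

€2.11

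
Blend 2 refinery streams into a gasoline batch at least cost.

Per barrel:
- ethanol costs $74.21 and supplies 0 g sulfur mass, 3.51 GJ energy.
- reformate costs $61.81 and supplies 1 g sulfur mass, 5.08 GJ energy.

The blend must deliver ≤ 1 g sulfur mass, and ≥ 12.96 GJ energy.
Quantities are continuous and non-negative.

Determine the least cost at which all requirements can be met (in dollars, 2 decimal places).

$228.41

Set it up as a linear program. Let x1 = barrels of ethanol, x2 = barrels of reformate.
Minimise 74.21x1 + 61.81x2 with:
  1x2 ≤ 1   (sulfur mass)
  3.51x1 + 5.08x2 ≥ 12.96   (energy)
  x1, x2 ≥ 0.
Both inputs are positive at the optimum. There the sulfur mass and energy constraints are tight.
Solving gives x1 = 2.245, x2 = 1.
Total cost: 74.21·2.245 + 61.81·1 = 228.4115.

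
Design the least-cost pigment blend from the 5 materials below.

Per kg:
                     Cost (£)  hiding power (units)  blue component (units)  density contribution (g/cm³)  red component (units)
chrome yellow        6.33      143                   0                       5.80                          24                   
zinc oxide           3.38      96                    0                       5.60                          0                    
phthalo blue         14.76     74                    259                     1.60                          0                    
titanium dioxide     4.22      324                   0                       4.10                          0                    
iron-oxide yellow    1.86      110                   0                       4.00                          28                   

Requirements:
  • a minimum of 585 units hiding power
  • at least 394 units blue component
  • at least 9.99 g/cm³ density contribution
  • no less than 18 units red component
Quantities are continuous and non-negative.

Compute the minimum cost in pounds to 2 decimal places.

Set it up as a linear program. Let x1 = kg of chrome yellow, x2 = kg of zinc oxide, x3 = kg of phthalo blue, x4 = kg of titanium dioxide, x5 = kg of iron-oxide yellow.
min 6.33x1 + 3.38x2 + 14.76x3 + 4.22x4 + 1.86x5 s.t.:
  143x1 + 96x2 + 74x3 + 324x4 + 110x5 ≥ 585   (hiding power)
  259x3 ≥ 394   (blue component)
  5.8x1 + 5.6x2 + 1.6x3 + 4.1x4 + 4x5 ≥ 9.99   (density contribution)
  24x1 + 28x5 ≥ 18   (red component)
  x1, x2, x3, x4, x5 ≥ 0.
The cheapest feasible vertex uses only phthalo blue, titanium dioxide, iron-oxide yellow; chrome yellow, zinc oxide are not used. Binding constraints: hiding power, blue component, red component.
Solving gives x3 = 1.521, x4 = 1.24, x5 = 0.6429.
Hence cost = 14.76·1.521 + 4.22·1.24 + 1.86·0.6429 = £28.8786.

£28.88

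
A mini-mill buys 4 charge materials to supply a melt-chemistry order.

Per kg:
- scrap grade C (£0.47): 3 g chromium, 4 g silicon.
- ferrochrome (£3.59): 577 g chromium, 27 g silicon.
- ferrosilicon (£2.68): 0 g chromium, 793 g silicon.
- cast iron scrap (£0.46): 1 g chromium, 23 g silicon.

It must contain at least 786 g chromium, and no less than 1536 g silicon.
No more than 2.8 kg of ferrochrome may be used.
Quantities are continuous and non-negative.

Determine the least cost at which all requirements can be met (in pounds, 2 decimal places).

Treat it as an LP. Let x1 = kg of scrap grade C, x2 = kg of ferrochrome, x3 = kg of ferrosilicon, x4 = kg of cast iron scrap.
Minimize 0.47x1 + 3.59x2 + 2.68x3 + 0.46x4 with:
  3x1 + 577x2 + 1x4 ≥ 786   (chromium)
  4x1 + 27x2 + 793x3 + 23x4 ≥ 1536   (silicon)
  x2 ≤ 2.8
  x1, x2, x3, x4 ≥ 0.
At the optimum only ferrochrome, ferrosilicon are positive (scrap grade C, cast iron scrap = 0). Binding constraints: chromium and silicon.
That vertex is x2 = 1.362, x3 = 1.891.
Cost = 3.59·1.362 + 2.68·1.891 = 9.9575.

£9.96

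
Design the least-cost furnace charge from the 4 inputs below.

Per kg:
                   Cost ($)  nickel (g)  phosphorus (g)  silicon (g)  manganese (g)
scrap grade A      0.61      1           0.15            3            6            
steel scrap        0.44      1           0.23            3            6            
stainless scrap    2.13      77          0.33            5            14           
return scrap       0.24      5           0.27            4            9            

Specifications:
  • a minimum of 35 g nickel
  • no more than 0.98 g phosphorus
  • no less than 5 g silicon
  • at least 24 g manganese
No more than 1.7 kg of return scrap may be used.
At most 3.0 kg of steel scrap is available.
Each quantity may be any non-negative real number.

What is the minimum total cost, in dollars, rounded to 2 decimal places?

$1.42

Let x1 = kg of scrap grade A, x2 = kg of steel scrap, x3 = kg of stainless scrap, x4 = kg of return scrap.
Minimize 0.61x1 + 0.44x2 + 2.13x3 + 0.24x4 subject to:
  1x1 + 1x2 + 77x3 + 5x4 ≥ 35   (nickel)
  0.15x1 + 0.23x2 + 0.33x3 + 0.27x4 ≤ 0.98   (phosphorus)
  3x1 + 3x2 + 5x3 + 4x4 ≥ 5   (silicon)
  6x1 + 6x2 + 14x3 + 9x4 ≥ 24   (manganese)
  x4 ≤ 1.7
  x2 ≤ 3
  x1, x2, x3, x4 ≥ 0.
The minimum-cost mix takes nothing from scrap grade A — only steel scrap, stainless scrap, return scrap. There the nickel, manganese, the return scrap cap constraints are tight.
That vertex is x2 = 0.6672, x3 = 0.3355, x4 = 1.7.
Cost = 0.44·0.6672 + 2.13·0.3355 + 0.24·1.7 = 1.4162.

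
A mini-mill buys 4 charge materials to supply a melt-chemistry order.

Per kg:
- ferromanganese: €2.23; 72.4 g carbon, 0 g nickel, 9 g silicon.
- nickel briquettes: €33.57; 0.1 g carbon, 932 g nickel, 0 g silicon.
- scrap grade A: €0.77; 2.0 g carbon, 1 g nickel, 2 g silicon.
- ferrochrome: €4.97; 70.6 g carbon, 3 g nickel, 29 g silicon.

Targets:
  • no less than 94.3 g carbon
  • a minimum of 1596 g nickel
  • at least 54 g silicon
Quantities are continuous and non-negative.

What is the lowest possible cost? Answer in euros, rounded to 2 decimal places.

Let x1 = kg of ferromanganese, x2 = kg of nickel briquettes, x3 = kg of scrap grade A, x4 = kg of ferrochrome.
min 2.23x1 + 33.57x2 + 0.77x3 + 4.97x4 subject to:
  72.4x1 + 0.1x2 + 2x3 + 70.6x4 ≥ 94.3   (carbon)
  932x2 + 1x3 + 3x4 ≥ 1596   (nickel)
  9x1 + 2x3 + 29x4 ≥ 54   (silicon)
  x1, x2, x3, x4 ≥ 0.
The cheapest feasible vertex uses only nickel briquettes, ferrochrome; ferromanganese, scrap grade A are not used. The nickel and silicon requirements are met with equality.
So nickel briquettes = 1.7065 kg, ferrochrome = 1.8621 kg.
Objective = 33.57·1.7065 + 4.97·1.8621 = 66.5418.

€66.54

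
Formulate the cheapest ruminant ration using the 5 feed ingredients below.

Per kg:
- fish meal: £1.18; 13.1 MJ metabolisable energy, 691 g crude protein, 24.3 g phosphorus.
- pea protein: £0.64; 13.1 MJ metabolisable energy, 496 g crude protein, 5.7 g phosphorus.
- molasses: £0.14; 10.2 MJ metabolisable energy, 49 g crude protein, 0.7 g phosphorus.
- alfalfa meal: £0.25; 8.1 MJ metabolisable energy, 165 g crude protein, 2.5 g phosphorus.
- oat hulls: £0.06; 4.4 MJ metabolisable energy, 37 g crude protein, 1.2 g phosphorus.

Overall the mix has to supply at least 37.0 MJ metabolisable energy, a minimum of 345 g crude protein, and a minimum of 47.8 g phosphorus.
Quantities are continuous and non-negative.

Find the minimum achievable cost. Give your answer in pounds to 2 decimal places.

This is a linear program. Let x1 = kg of fish meal, x2 = kg of pea protein, x3 = kg of molasses, x4 = kg of alfalfa meal, x5 = kg of oat hulls.
Minimise 1.18x1 + 0.64x2 + 0.14x3 + 0.25x4 + 0.06x5 subject to:
  13.1x1 + 13.1x2 + 10.2x3 + 8.1x4 + 4.4x5 ≥ 37   (metabolisable energy)
  691x1 + 496x2 + 49x3 + 165x4 + 37x5 ≥ 345   (crude protein)
  24.3x1 + 5.7x2 + 0.7x3 + 2.5x4 + 1.2x5 ≥ 47.8   (phosphorus)
  x1, x2, x3, x4, x5 ≥ 0.
The minimum-cost mix takes nothing from pea protein, molasses, alfalfa meal — only fish meal, oat hulls. Binding constraints: metabolisable energy and phosphorus.
Solving gives x1 = 1.819, x5 = 2.993.
Total cost: 1.18·1.819 + 0.06·2.993 = 2.3260.

£2.33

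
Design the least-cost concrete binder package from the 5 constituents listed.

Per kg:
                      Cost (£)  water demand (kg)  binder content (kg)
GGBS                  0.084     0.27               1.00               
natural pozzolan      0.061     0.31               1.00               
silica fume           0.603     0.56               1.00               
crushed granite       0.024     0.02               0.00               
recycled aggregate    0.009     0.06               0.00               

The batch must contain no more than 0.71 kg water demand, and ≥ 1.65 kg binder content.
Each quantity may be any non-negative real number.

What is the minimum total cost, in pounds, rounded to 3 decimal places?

£0.101

Treat it as an LP. Let x1 = kg of GGBS, x2 = kg of natural pozzolan, x3 = kg of silica fume, x4 = kg of crushed granite, x5 = kg of recycled aggregate.
min 0.084x1 + 0.061x2 + 0.603x3 + 0.024x4 + 0.009x5 s.t.:
  0.27x1 + 0.31x2 + 0.56x3 + 0.02x4 + 0.06x5 ≤ 0.71   (water demand)
  1x1 + 1x2 + 1x3 ≥ 1.65   (binder content)
  x1, x2, x3, x4, x5 ≥ 0.
At the optimum only natural pozzolan is positive (GGBS, silica fume, crushed granite, recycled aggregate = 0). Binding constraint: binder content.
So natural pozzolan = 1.65 kg.
Hence cost = 0.061·1.65 = £0.10065.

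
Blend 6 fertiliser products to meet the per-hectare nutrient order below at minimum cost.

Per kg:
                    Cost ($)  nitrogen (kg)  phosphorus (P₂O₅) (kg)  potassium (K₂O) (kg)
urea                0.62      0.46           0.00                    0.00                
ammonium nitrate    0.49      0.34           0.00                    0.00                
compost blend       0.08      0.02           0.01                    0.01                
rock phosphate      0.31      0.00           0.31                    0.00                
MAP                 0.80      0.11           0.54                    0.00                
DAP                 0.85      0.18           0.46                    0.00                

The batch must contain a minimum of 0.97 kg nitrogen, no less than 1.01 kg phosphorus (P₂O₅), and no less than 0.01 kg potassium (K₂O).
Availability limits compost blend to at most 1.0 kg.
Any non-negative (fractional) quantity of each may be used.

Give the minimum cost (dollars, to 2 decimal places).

Set it up as a linear program. Let x1 = kg of urea, x2 = kg of ammonium nitrate, x3 = kg of compost blend, x4 = kg of rock phosphate, x5 = kg of MAP, x6 = kg of DAP.
Minimize 0.62x1 + 0.49x2 + 0.08x3 + 0.31x4 + 0.8x5 + 0.85x6 with:
  0.46x1 + 0.34x2 + 0.02x3 + 0.11x5 + 0.18x6 ≥ 0.97   (nitrogen)
  0.01x3 + 0.31x4 + 0.54x5 + 0.46x6 ≥ 1.01   (phosphorus (P₂O₅))
  0.01x3 ≥ 0.01   (potassium (K₂O))
  x3 ≤ 1
  x1, x2, x3, x4, x5, x6 ≥ 0.
At the optimum only urea, compost blend, rock phosphate are positive (ammonium nitrate, MAP, DAP = 0). There the nitrogen, phosphorus (P₂O₅), potassium (K₂O), the compost blend cap constraints are tight.
So urea = 2.065 kg, compost blend = 1 kg, rock phosphate = 3.226 kg.
Total cost: 0.62·2.065 + 0.08·1 + 0.31·3.226 = 2.3604.

$2.36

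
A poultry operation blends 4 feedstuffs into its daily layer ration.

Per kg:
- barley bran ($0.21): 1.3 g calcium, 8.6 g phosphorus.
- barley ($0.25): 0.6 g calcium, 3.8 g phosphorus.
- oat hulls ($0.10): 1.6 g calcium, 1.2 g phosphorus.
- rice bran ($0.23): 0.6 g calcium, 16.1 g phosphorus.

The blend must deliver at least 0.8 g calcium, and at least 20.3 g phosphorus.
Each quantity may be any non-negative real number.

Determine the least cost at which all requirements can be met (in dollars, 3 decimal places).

Set it up as a linear program. Let x1 = kg of barley bran, x2 = kg of barley, x3 = kg of oat hulls, x4 = kg of rice bran.
Minimize 0.21x1 + 0.25x2 + 0.1x3 + 0.23x4 with:
  1.3x1 + 0.6x2 + 1.6x3 + 0.6x4 ≥ 0.8   (calcium)
  8.6x1 + 3.8x2 + 1.2x3 + 16.1x4 ≥ 20.3   (phosphorus)
  x1, x2, x3, x4 ≥ 0.
The cheapest feasible vertex uses only oat hulls, rice bran; barley bran, barley are not used. Binding constraints: calcium and phosphorus.
Solving gives x3 = 0.02796, x4 = 1.259.
Objective = 0.1·0.02796 + 0.23·1.259 = 0.29237.

$0.292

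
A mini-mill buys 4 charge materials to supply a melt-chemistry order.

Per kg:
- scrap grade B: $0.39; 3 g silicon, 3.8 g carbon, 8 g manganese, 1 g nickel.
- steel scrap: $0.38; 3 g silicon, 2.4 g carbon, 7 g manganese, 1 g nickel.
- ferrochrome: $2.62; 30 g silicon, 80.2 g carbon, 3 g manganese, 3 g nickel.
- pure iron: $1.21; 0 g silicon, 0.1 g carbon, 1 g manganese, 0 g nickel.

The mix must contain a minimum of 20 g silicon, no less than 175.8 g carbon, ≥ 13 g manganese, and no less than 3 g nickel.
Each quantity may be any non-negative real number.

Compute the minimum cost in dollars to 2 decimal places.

$5.96

Let x1 = kg of scrap grade B, x2 = kg of steel scrap, x3 = kg of ferrochrome, x4 = kg of pure iron.
min 0.39x1 + 0.38x2 + 2.62x3 + 1.21x4 subject to:
  3x1 + 3x2 + 30x3 ≥ 20   (silicon)
  3.8x1 + 2.4x2 + 80.2x3 + 0.1x4 ≥ 175.8   (carbon)
  8x1 + 7x2 + 3x3 + 1x4 ≥ 13   (manganese)
  1x1 + 1x2 + 3x3 ≥ 3   (nickel)
  x1, x2, x3, x4 ≥ 0.
At the optimum only scrap grade B, ferrochrome are positive (steel scrap, pure iron = 0). The carbon and manganese requirements are met with equality.
That vertex is x1 = 0.8175, x3 = 2.153.
Cost = 0.39·0.8175 + 2.62·2.153 = 5.9597.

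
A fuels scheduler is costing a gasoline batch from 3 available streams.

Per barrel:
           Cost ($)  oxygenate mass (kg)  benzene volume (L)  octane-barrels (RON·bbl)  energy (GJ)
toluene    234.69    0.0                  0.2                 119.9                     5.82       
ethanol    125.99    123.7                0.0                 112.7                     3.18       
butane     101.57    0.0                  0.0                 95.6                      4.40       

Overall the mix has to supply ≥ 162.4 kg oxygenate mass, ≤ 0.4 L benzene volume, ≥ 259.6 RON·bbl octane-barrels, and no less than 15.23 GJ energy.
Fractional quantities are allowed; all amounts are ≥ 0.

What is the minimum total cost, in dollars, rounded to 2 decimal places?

$420.60

This is a linear program. Let x1 = barrels of toluene, x2 = barrels of ethanol, x3 = barrels of butane.
min 234.69x1 + 125.99x2 + 101.57x3 subject to:
  123.7x2 ≥ 162.4   (oxygenate mass)
  0.2x1 ≤ 0.4   (benzene volume)
  119.9x1 + 112.7x2 + 95.6x3 ≥ 259.6   (octane-barrels)
  5.82x1 + 3.18x2 + 4.4x3 ≥ 15.23   (energy)
  x1, x2, x3 ≥ 0.
The optimal basis is {ethanol, butane}; toluene drops out. There the oxygenate mass and energy constraints are tight.
That vertex is x2 = 1.31285, x3 = 2.51253.
Objective = 125.99·1.31285 + 101.57·2.51253 = 420.6036.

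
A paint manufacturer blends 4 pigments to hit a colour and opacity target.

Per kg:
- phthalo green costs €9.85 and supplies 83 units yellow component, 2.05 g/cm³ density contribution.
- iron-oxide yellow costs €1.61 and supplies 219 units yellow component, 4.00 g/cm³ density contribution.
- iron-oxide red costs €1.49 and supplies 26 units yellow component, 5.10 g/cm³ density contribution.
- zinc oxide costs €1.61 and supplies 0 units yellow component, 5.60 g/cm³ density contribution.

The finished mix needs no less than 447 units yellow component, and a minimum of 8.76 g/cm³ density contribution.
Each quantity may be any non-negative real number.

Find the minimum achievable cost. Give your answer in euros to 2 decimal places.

Set it up as a linear program. Let x1 = kg of phthalo green, x2 = kg of iron-oxide yellow, x3 = kg of iron-oxide red, x4 = kg of zinc oxide.
min 9.85x1 + 1.61x2 + 1.49x3 + 1.61x4 s.t.:
  83x1 + 219x2 + 26x3 ≥ 447   (yellow component)
  2.05x1 + 4x2 + 5.1x3 + 5.6x4 ≥ 8.76   (density contribution)
  x1, x2, x3, x4 ≥ 0.
The optimal basis is {iron-oxide yellow, iron-oxide red}; phthalo green, zinc oxide drop out. There the yellow component and density contribution constraints are tight.
So iron-oxide yellow = 2.026 kg, iron-oxide red = 0.1288 kg.
Hence cost = 1.61·2.026 + 1.49·0.1288 = €3.4538.

€3.45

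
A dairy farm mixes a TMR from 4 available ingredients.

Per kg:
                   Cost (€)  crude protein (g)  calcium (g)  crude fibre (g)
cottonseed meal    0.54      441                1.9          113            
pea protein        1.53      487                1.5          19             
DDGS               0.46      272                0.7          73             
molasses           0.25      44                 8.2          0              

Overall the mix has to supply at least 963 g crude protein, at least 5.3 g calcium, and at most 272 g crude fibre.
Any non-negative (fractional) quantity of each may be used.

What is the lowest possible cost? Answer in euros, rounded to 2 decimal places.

Set it up as a linear program. Let x1 = kg of cottonseed meal, x2 = kg of pea protein, x3 = kg of DDGS, x4 = kg of molasses.
min 0.54x1 + 1.53x2 + 0.46x3 + 0.25x4 with:
  441x1 + 487x2 + 272x3 + 44x4 ≥ 963   (crude protein)
  1.9x1 + 1.5x2 + 0.7x3 + 8.2x4 ≥ 5.3   (calcium)
  113x1 + 19x2 + 73x3 ≤ 272   (crude fibre)
  x1, x2, x3, x4 ≥ 0.
The optimal basis is {cottonseed meal, molasses}; pea protein, DDGS drop out. The crude protein and calcium requirements are met with equality.
Solving gives x1 = 2.169, x4 = 0.1437.
Objective = 0.54·2.169 + 0.25·0.1437 = 1.2072.

€1.21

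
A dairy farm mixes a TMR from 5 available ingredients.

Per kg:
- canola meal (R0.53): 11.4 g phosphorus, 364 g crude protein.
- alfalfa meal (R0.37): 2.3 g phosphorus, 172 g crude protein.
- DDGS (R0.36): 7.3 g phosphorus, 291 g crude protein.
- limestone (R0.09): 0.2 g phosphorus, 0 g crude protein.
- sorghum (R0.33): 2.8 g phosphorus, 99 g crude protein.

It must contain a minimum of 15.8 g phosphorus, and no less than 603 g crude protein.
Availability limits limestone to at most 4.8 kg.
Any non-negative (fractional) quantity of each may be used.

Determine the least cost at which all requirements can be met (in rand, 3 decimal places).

This is a linear program. Let x1 = kg of canola meal, x2 = kg of alfalfa meal, x3 = kg of DDGS, x4 = kg of limestone, x5 = kg of sorghum.
min 0.53x1 + 0.37x2 + 0.36x3 + 0.09x4 + 0.33x5 subject to:
  11.4x1 + 2.3x2 + 7.3x3 + 0.2x4 + 2.8x5 ≥ 15.8   (phosphorus)
  364x1 + 172x2 + 291x3 + 99x5 ≥ 603   (crude protein)
  x4 ≤ 4.8
  x1, x2, x3, x4, x5 ≥ 0.
The cheapest feasible vertex uses only canola meal, DDGS; alfalfa meal, limestone, sorghum are not used. There the phosphorus and crude protein constraints are tight.
That vertex is x1 = 0.2967, x3 = 1.701.
Hence cost = 0.53·0.2967 + 0.36·1.701 = R0.76961.

R0.770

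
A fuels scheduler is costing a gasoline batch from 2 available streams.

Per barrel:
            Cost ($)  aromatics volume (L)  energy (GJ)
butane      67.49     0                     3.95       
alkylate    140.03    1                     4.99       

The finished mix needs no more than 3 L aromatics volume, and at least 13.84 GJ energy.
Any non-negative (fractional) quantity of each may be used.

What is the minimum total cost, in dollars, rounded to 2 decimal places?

$236.47

Let x1 = barrels of butane, x2 = barrels of alkylate.
min 67.49x1 + 140.03x2 s.t.:
  1x2 ≤ 3   (aromatics volume)
  3.95x1 + 4.99x2 ≥ 13.84   (energy)
  x1, x2 ≥ 0.
The cheapest feasible vertex uses only butane; alkylate is not used. Binding constraint: energy.
That vertex is x1 = 3.5038.
Total cost: 67.49·3.5038 = 236.4715.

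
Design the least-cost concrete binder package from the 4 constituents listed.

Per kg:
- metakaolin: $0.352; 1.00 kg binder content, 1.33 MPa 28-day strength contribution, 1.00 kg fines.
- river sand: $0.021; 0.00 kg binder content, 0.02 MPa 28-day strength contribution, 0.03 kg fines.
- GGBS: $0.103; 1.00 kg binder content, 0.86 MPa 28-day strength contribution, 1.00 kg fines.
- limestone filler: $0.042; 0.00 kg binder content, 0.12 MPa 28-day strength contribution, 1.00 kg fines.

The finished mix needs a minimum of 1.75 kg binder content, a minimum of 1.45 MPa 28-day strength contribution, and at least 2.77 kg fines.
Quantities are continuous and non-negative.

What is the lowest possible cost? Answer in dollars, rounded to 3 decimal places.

This is a linear program. Let x1 = kg of metakaolin, x2 = kg of river sand, x3 = kg of GGBS, x4 = kg of limestone filler.
Minimize 0.352x1 + 0.021x2 + 0.103x3 + 0.042x4 with:
  1x1 + 1x3 ≥ 1.75   (binder content)
  1.33x1 + 0.02x2 + 0.86x3 + 0.12x4 ≥ 1.45   (28-day strength contribution)
  1x1 + 0.03x2 + 1x3 + 1x4 ≥ 2.77   (fines)
  x1, x2, x3, x4 ≥ 0.
The cheapest feasible vertex uses only GGBS, limestone filler; metakaolin, river sand are not used. There the binder content and fines constraints are tight.
Optimal quantities: GGBS = 1.75 kg, limestone filler = 1.02 kg.
Objective = 0.103·1.75 + 0.042·1.02 = 0.22309.

$0.223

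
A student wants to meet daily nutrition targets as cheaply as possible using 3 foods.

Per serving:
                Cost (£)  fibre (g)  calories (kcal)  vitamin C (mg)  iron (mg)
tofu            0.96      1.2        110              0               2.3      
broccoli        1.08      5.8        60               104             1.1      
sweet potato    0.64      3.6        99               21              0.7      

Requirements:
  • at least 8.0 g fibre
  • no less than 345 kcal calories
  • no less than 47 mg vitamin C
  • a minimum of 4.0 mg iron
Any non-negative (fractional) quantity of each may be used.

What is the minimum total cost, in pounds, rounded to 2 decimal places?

£2.49

Treat it as an LP. Let x1 = servings of tofu, x2 = servings of broccoli, x3 = servings of sweet potato.
Minimise 0.96x1 + 1.08x2 + 0.64x3 subject to:
  1.2x1 + 5.8x2 + 3.6x3 ≥ 8   (fibre)
  110x1 + 60x2 + 99x3 ≥ 345   (calories)
  104x2 + 21x3 ≥ 47   (vitamin C)
  2.3x1 + 1.1x2 + 0.7x3 ≥ 4   (iron)
  x1, x2, x3 ≥ 0.
At the optimum only tofu, sweet potato are positive (broccoli = 0). Binding constraints: calories and iron.
Optimal quantities: tofu = 1.025 servings, sweet potato = 2.346 servings.
Objective = 0.96·1.025 + 0.64·2.346 = 2.4854.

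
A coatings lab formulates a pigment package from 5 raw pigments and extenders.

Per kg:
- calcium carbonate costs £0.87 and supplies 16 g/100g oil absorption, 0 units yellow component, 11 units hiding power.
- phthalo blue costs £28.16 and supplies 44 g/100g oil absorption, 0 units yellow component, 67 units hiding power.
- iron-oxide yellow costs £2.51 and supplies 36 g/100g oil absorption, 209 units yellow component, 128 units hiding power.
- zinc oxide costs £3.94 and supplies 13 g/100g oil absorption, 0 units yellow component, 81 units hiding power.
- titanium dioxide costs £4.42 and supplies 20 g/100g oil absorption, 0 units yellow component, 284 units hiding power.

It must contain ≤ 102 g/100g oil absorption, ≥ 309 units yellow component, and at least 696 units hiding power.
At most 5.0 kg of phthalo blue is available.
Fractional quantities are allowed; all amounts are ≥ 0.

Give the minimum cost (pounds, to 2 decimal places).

£11.60

Treat it as an LP. Let x1 = kg of calcium carbonate, x2 = kg of phthalo blue, x3 = kg of iron-oxide yellow, x4 = kg of zinc oxide, x5 = kg of titanium dioxide.
Minimise 0.87x1 + 28.16x2 + 2.51x3 + 3.94x4 + 4.42x5 with:
  16x1 + 44x2 + 36x3 + 13x4 + 20x5 ≤ 102   (oil absorption)
  209x3 ≥ 309   (yellow component)
  11x1 + 67x2 + 128x3 + 81x4 + 284x5 ≥ 696   (hiding power)
  x2 ≤ 5
  x1, x2, x3, x4, x5 ≥ 0.
The cheapest feasible vertex uses only iron-oxide yellow, titanium dioxide; calcium carbonate, phthalo blue, zinc oxide are not used. The yellow component and hiding power requirements are met with equality.
Solving gives x3 = 1.478, x5 = 1.784.
Hence cost = 2.51·1.478 + 4.42·1.784 = £11.5951.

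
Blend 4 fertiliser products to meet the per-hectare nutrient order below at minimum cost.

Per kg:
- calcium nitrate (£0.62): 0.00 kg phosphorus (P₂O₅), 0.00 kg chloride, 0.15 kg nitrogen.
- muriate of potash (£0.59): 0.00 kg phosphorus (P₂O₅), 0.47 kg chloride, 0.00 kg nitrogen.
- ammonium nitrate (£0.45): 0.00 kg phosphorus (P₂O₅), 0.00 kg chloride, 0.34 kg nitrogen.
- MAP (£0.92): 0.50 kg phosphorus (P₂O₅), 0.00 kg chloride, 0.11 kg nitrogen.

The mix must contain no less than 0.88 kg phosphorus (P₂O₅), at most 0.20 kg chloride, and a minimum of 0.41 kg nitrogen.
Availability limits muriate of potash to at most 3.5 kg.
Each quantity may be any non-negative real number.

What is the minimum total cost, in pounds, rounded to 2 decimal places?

Let x1 = kg of calcium nitrate, x2 = kg of muriate of potash, x3 = kg of ammonium nitrate, x4 = kg of MAP.
Minimize 0.62x1 + 0.59x2 + 0.45x3 + 0.92x4 s.t.:
  0.5x4 ≥ 0.88   (phosphorus (P₂O₅))
  0.47x2 ≤ 0.2   (chloride)
  0.15x1 + 0.34x3 + 0.11x4 ≥ 0.41   (nitrogen)
  x2 ≤ 3.5
  x1, x2, x3, x4 ≥ 0.
The optimal basis is {ammonium nitrate, MAP}; calcium nitrate, muriate of potash drop out. Binding constraints: phosphorus (P₂O₅) and nitrogen.
So ammonium nitrate = 0.6365 kg, MAP = 1.76 kg.
Objective = 0.45·0.6365 + 0.92·1.76 = 1.9056.

£1.91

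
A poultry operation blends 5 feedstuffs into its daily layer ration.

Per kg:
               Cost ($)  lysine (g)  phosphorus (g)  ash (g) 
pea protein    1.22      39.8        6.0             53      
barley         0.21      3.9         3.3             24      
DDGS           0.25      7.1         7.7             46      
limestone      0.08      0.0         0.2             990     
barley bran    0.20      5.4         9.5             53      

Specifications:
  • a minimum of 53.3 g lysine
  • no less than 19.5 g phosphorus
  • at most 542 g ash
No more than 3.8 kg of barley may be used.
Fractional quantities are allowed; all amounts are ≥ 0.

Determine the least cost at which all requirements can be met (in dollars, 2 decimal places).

Let x1 = kg of pea protein, x2 = kg of barley, x3 = kg of DDGS, x4 = kg of limestone, x5 = kg of barley bran.
Minimise 1.22x1 + 0.21x2 + 0.25x3 + 0.08x4 + 0.2x5 s.t.:
  39.8x1 + 3.9x2 + 7.1x3 + 5.4x5 ≥ 53.3   (lysine)
  6x1 + 3.3x2 + 7.7x3 + 0.2x4 + 9.5x5 ≥ 19.5   (phosphorus)
  53x1 + 24x2 + 46x3 + 990x4 + 53x5 ≤ 542   (ash)
  x2 ≤ 3.8
  x1, x2, x3, x4, x5 ≥ 0.
The optimal basis is {pea protein, barley bran}; barley, DDGS, limestone drop out. Binding constraints: lysine and phosphorus.
So pea protein = 1.16 kg, barley bran = 1.32 kg.
Total cost: 1.22·1.16 + 0.2·1.32 = 1.6792.

$1.68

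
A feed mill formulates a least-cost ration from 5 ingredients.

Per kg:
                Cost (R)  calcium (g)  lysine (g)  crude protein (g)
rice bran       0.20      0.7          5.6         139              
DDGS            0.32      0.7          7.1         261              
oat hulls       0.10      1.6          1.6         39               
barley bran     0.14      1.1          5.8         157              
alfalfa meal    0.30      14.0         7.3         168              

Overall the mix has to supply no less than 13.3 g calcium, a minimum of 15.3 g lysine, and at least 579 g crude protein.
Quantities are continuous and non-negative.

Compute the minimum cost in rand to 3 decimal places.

R0.625

Let x1 = kg of rice bran, x2 = kg of DDGS, x3 = kg of oat hulls, x4 = kg of barley bran, x5 = kg of alfalfa meal.
Minimize 0.2x1 + 0.32x2 + 0.1x3 + 0.14x4 + 0.3x5 with:
  0.7x1 + 0.7x2 + 1.6x3 + 1.1x4 + 14x5 ≥ 13.3   (calcium)
  5.6x1 + 7.1x2 + 1.6x3 + 5.8x4 + 7.3x5 ≥ 15.3   (lysine)
  139x1 + 261x2 + 39x3 + 157x4 + 168x5 ≥ 579   (crude protein)
  x1, x2, x3, x4, x5 ≥ 0.
The minimum-cost mix takes nothing from rice bran, DDGS, oat hulls — only barley bran, alfalfa meal. There the calcium and crude protein constraints are tight.
Optimal quantities: barley bran = 2.917 kg, alfalfa meal = 0.7208 kg.
Cost = 0.14·2.917 + 0.3·0.7208 = 0.62462.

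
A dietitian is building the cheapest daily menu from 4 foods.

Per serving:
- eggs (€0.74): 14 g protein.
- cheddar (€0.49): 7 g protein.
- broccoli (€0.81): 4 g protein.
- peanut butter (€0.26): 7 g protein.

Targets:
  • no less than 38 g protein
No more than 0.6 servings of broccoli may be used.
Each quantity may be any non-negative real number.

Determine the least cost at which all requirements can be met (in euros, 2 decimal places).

Let x1 = servings of eggs, x2 = servings of cheddar, x3 = servings of broccoli, x4 = servings of peanut butter.
Minimise 0.74x1 + 0.49x2 + 0.81x3 + 0.26x4 subject to:
  14x1 + 7x2 + 4x3 + 7x4 ≥ 38   (protein)
  x3 ≤ 0.6
  x1, x2, x3, x4 ≥ 0.
The cheapest feasible vertex uses only peanut butter; eggs, cheddar, broccoli are not used. There the protein constraint is tight.
Optimal quantities: peanut butter = 5.429 servings.
Total cost: 0.26·5.429 = 1.4115.

€1.41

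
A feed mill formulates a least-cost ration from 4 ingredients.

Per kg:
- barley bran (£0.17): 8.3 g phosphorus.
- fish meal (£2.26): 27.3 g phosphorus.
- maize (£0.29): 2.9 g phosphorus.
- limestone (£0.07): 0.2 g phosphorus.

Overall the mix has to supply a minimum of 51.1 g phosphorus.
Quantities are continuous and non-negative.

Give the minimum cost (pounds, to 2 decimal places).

Let x1 = kg of barley bran, x2 = kg of fish meal, x3 = kg of maize, x4 = kg of limestone.
Minimize 0.17x1 + 2.26x2 + 0.29x3 + 0.07x4 s.t.:
  8.3x1 + 27.3x2 + 2.9x3 + 0.2x4 ≥ 51.1   (phosphorus)
  x1, x2, x3, x4 ≥ 0.
The optimal basis is {barley bran}; fish meal, maize, limestone drop out. There the phosphorus constraint is tight.
That vertex is x1 = 6.157.
Objective = 0.17·6.157 = 1.0467.

£1.05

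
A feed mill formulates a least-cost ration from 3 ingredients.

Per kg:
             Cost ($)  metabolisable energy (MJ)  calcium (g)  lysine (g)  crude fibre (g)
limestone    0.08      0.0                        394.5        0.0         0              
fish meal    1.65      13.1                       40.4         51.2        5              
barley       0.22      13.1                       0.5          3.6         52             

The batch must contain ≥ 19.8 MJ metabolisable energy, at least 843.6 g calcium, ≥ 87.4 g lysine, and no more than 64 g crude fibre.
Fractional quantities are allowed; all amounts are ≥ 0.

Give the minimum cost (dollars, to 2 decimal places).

This is a linear program. Let x1 = kg of limestone, x2 = kg of fish meal, x3 = kg of barley.
min 0.08x1 + 1.65x2 + 0.22x3 s.t.:
  13.1x2 + 13.1x3 ≥ 19.8   (metabolisable energy)
  394.5x1 + 40.4x2 + 0.5x3 ≥ 843.6   (calcium)
  51.2x2 + 3.6x3 ≥ 87.4   (lysine)
  5x2 + 52x3 ≤ 64   (crude fibre)
  x1, x2, x3 ≥ 0.
The optimal basis is {limestone, fish meal}; barley drops out. Binding constraints: calcium and lysine.
Optimal quantities: limestone = 1.964 kg, fish meal = 1.707 kg.
Objective = 0.08·1.964 + 1.65·1.707 = 2.9737.

$2.97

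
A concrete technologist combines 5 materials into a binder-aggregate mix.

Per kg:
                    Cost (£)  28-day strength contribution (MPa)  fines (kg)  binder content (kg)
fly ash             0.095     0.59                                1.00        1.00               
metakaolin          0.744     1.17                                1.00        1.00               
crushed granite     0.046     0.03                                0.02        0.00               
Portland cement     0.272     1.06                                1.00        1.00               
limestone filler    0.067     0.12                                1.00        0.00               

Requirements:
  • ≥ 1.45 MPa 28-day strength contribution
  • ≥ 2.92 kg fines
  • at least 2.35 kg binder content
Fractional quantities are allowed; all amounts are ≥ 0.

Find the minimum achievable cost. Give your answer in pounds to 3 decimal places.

£0.261

Treat it as an LP. Let x1 = kg of fly ash, x2 = kg of metakaolin, x3 = kg of crushed granite, x4 = kg of Portland cement, x5 = kg of limestone filler.
Minimise 0.095x1 + 0.744x2 + 0.046x3 + 0.272x4 + 0.067x5 s.t.:
  0.59x1 + 1.17x2 + 0.03x3 + 1.06x4 + 0.12x5 ≥ 1.45   (28-day strength contribution)
  1x1 + 1x2 + 0.02x3 + 1x4 + 1x5 ≥ 2.92   (fines)
  1x1 + 1x2 + 1x4 ≥ 2.35   (binder content)
  x1, x2, x3, x4, x5 ≥ 0.
The cheapest feasible vertex uses only fly ash, limestone filler; metakaolin, crushed granite, Portland cement are not used. Binding constraints: fines and binder content.
Solving gives x1 = 2.35, x5 = 0.57.
Cost = 0.095·2.35 + 0.067·0.57 = 0.26144.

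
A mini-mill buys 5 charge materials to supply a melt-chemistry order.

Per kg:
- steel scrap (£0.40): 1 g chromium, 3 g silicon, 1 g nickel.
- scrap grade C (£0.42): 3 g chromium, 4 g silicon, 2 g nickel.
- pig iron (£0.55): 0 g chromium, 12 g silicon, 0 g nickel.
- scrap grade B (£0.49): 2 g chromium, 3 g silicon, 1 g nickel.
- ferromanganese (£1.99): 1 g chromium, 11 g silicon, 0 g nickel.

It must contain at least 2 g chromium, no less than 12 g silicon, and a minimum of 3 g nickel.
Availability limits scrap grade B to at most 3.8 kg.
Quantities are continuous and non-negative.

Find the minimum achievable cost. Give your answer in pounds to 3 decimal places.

Let x1 = kg of steel scrap, x2 = kg of scrap grade C, x3 = kg of pig iron, x4 = kg of scrap grade B, x5 = kg of ferromanganese.
Minimize 0.4x1 + 0.42x2 + 0.55x3 + 0.49x4 + 1.99x5 with:
  1x1 + 3x2 + 2x4 + 1x5 ≥ 2   (chromium)
  3x1 + 4x2 + 12x3 + 3x4 + 11x5 ≥ 12   (silicon)
  1x1 + 2x2 + 1x4 ≥ 3   (nickel)
  x4 ≤ 3.8
  x1, x2, x3, x4, x5 ≥ 0.
At the optimum only scrap grade C, pig iron are positive (steel scrap, scrap grade B, ferromanganese = 0). Binding constraints: silicon and nickel.
Solving gives x2 = 1.5, x3 = 0.5.
Hence cost = 0.42·1.5 + 0.55·0.5 = £0.90500.

£0.905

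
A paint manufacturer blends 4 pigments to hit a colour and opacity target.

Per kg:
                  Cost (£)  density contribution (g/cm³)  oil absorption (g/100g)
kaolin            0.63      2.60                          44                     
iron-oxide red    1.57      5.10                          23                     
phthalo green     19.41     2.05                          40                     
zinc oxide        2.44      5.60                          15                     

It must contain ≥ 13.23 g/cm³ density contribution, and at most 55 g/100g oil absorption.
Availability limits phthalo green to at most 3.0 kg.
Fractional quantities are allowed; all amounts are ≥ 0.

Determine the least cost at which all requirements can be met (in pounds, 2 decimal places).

Let x1 = kg of kaolin, x2 = kg of iron-oxide red, x3 = kg of phthalo green, x4 = kg of zinc oxide.
Minimise 0.63x1 + 1.57x2 + 19.41x3 + 2.44x4 s.t.:
  2.6x1 + 5.1x2 + 2.05x3 + 5.6x4 ≥ 13.23   (density contribution)
  44x1 + 23x2 + 40x3 + 15x4 ≤ 55   (oil absorption)
  x3 ≤ 3
  x1, x2, x3, x4 ≥ 0.
The cheapest feasible vertex uses only iron-oxide red, zinc oxide; kaolin, phthalo green are not used. The density contribution and oil absorption requirements are met with equality.
So iron-oxide red = 2.095 kg, zinc oxide = 0.4549 kg.
Total cost: 1.57·2.095 + 2.44·0.4549 = 4.3991.

£4.40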